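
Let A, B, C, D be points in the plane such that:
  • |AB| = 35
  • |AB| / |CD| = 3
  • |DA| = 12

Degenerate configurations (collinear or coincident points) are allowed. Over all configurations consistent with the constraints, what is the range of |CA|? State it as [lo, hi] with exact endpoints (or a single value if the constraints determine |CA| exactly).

|AB| ∈ {35}
|AD| ∈ {12}
|CD| ∈ {35/3}
|BD| ∈ [23, 47]
|AC| ∈ [1/3, 71/3]
|BC| ∈ [34/3, 176/3]

|CA| ∈ [1/3, 71/3]  (≈ [0.3333, 23.6667])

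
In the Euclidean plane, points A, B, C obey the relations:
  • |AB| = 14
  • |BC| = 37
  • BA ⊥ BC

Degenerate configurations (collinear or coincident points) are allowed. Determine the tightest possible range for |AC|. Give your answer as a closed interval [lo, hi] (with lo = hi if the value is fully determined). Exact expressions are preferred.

|AB| ∈ {14}
|BC| ∈ {37}
|AC| ∈ {√(1565)}

|AC| = √(1565)  (≈ 39.5601)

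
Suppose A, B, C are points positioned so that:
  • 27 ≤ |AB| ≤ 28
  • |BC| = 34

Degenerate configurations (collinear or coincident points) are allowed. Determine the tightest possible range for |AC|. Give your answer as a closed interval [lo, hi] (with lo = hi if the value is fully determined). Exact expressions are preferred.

|AB| ∈ [27, 28]
|BC| ∈ {34}
|AC| ∈ [6, 62]

|AC| ∈ [6, 62]  (≈ [6.0000, 62.0000])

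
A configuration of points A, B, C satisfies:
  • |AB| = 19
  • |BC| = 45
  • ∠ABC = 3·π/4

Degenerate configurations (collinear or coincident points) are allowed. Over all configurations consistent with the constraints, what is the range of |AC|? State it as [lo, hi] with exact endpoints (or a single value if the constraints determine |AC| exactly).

|AB| ∈ {19}
|BC| ∈ {45}
|AC| ∈ {√(855·√(2) + 2386)}

|AC| = √(855·√(2) + 2386)  (≈ 59.9596)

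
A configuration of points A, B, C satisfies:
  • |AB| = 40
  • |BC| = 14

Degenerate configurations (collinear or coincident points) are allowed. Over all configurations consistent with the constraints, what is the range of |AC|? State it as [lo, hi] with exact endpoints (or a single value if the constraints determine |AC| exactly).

|AC| ∈ [26, 54]  (≈ [26.0000, 54.0000])

|AB| ∈ {40}
|BC| ∈ {14}
|AC| ∈ [26, 54]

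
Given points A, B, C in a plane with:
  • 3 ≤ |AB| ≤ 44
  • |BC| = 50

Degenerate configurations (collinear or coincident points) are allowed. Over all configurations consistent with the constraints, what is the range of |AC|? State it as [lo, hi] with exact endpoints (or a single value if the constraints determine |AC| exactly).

|AB| ∈ [3, 44]
|BC| ∈ {50}
|AC| ∈ [6, 94]

|AC| ∈ [6, 94]  (≈ [6.0000, 94.0000])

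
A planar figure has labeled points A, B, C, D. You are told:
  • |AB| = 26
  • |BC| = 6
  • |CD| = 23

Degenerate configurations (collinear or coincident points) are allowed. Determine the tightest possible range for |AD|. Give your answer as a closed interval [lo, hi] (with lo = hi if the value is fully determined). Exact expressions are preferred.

|AB| ∈ {26}
|BC| ∈ {6}
|CD| ∈ {23}
|AC| ∈ [20, 32]
|BD| ∈ [17, 29]
|AD| ∈ [0, 55]

|AD| ∈ [0, 55]  (≈ [0.0000, 55.0000])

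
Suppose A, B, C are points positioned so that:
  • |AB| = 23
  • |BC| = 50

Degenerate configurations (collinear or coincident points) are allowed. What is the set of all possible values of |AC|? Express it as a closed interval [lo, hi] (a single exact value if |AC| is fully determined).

|AB| ∈ {23}
|BC| ∈ {50}
|AC| ∈ [27, 73]

|AC| ∈ [27, 73]  (≈ [27.0000, 73.0000])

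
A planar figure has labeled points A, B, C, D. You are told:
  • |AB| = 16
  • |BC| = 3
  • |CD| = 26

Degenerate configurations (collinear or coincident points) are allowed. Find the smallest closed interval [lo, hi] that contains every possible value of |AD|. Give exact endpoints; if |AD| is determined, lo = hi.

|AB| ∈ {16}
|BC| ∈ {3}
|CD| ∈ {26}
|AC| ∈ [13, 19]
|BD| ∈ [23, 29]
|AD| ∈ [7, 45]

|AD| ∈ [7, 45]  (≈ [7.0000, 45.0000])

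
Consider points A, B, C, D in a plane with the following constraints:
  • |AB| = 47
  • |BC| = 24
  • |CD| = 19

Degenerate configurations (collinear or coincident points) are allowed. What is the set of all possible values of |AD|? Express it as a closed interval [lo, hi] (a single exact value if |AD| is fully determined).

|AB| ∈ {47}
|BC| ∈ {24}
|CD| ∈ {19}
|AC| ∈ [23, 71]
|BD| ∈ [5, 43]
|AD| ∈ [4, 90]

|AD| ∈ [4, 90]  (≈ [4.0000, 90.0000])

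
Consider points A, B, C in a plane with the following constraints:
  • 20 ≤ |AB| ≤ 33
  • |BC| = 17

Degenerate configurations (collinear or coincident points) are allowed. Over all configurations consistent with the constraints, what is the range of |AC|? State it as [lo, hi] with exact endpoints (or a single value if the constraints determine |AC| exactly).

|AB| ∈ [20, 33]
|BC| ∈ {17}
|AC| ∈ [3, 50]

|AC| ∈ [3, 50]  (≈ [3.0000, 50.0000])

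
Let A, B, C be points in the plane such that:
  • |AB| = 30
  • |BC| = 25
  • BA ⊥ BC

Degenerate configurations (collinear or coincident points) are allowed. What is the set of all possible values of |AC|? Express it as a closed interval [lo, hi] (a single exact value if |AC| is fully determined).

|AC| = 5·√(61)  (≈ 39.0512)

|AB| ∈ {30}
|BC| ∈ {25}
|AC| ∈ {5·√(61)}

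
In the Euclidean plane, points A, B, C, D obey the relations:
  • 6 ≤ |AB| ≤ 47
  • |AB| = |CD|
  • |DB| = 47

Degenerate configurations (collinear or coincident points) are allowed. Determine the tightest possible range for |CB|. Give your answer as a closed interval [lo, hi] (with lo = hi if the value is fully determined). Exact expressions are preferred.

|CB| ∈ [0, 94]  (≈ [0.0000, 94.0000])

|AB| ∈ [6, 47]
|BD| ∈ {47}
|CD| ∈ [6, 47]
|AD| ∈ [0, 94]
|BC| ∈ [0, 94]
|AC| ∈ [0, 141]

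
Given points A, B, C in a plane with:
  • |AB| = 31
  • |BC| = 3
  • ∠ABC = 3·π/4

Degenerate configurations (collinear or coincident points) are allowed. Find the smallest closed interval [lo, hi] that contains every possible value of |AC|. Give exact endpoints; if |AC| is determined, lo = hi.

|AB| ∈ {31}
|BC| ∈ {3}
|AC| ∈ {√(93·√(2) + 970)}

|AC| = √(93·√(2) + 970)  (≈ 33.1892)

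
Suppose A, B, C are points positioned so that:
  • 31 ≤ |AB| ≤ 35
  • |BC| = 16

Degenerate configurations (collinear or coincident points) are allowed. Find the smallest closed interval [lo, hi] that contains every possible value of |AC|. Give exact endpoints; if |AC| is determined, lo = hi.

|AB| ∈ [31, 35]
|BC| ∈ {16}
|AC| ∈ [15, 51]

|AC| ∈ [15, 51]  (≈ [15.0000, 51.0000])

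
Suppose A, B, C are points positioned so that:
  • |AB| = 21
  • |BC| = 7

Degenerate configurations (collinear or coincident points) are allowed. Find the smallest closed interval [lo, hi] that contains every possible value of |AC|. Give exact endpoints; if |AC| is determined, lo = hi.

|AC| ∈ [14, 28]  (≈ [14.0000, 28.0000])

|AB| ∈ {21}
|BC| ∈ {7}
|AC| ∈ [14, 28]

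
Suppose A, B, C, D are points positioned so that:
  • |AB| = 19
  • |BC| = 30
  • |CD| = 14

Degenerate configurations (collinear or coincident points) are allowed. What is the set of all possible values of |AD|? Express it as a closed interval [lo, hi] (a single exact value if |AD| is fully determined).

|AB| ∈ {19}
|BC| ∈ {30}
|CD| ∈ {14}
|AC| ∈ [11, 49]
|BD| ∈ [16, 44]
|AD| ∈ [0, 63]

|AD| ∈ [0, 63]  (≈ [0.0000, 63.0000])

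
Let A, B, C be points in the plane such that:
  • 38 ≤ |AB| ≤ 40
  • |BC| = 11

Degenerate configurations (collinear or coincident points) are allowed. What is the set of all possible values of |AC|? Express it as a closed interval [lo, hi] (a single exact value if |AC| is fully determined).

|AB| ∈ [38, 40]
|BC| ∈ {11}
|AC| ∈ [27, 51]

|AC| ∈ [27, 51]  (≈ [27.0000, 51.0000])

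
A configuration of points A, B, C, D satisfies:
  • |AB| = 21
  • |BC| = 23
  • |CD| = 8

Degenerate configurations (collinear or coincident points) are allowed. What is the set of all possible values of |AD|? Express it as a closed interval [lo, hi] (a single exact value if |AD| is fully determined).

|AD| ∈ [0, 52]  (≈ [0.0000, 52.0000])

|AB| ∈ {21}
|BC| ∈ {23}
|CD| ∈ {8}
|AC| ∈ [2, 44]
|BD| ∈ [15, 31]
|AD| ∈ [0, 52]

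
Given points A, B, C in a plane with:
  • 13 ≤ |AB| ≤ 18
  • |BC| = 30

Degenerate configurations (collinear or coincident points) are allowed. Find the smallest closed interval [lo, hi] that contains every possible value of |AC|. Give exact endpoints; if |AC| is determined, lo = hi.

|AC| ∈ [12, 48]  (≈ [12.0000, 48.0000])

|AB| ∈ [13, 18]
|BC| ∈ {30}
|AC| ∈ [12, 48]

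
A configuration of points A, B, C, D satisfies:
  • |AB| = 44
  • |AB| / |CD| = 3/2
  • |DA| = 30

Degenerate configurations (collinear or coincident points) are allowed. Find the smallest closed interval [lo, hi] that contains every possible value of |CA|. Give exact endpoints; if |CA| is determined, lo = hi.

|AB| ∈ {44}
|AD| ∈ {30}
|CD| ∈ {88/3}
|BD| ∈ [14, 74]
|AC| ∈ [2/3, 178/3]
|BC| ∈ [0, 310/3]

|CA| ∈ [2/3, 178/3]  (≈ [0.6667, 59.3333])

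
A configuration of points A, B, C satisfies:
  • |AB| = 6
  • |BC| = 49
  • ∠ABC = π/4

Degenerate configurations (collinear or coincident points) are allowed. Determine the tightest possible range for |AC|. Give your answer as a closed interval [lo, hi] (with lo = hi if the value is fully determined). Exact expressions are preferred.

|AB| ∈ {6}
|BC| ∈ {49}
|AC| ∈ {√(2437 - 294·√(2))}

|AC| = √(2437 - 294·√(2))  (≈ 44.9580)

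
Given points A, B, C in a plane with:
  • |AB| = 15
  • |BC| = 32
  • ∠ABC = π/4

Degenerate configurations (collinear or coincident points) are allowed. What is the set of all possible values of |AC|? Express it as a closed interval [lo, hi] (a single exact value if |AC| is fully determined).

|AB| ∈ {15}
|BC| ∈ {32}
|AC| ∈ {√(1249 - 480·√(2))}

|AC| = √(1249 - 480·√(2))  (≈ 23.8784)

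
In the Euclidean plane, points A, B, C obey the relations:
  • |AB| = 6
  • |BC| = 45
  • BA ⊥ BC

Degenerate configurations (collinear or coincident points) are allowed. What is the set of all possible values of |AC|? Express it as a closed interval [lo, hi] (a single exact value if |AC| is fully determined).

|AC| = 3·√(229)  (≈ 45.3982)

|AB| ∈ {6}
|BC| ∈ {45}
|AC| ∈ {3·√(229)}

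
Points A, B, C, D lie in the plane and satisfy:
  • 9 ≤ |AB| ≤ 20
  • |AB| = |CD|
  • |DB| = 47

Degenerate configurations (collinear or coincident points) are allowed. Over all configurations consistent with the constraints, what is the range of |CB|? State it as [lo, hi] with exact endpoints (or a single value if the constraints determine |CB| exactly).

|CB| ∈ [27, 67]  (≈ [27.0000, 67.0000])

|AB| ∈ [9, 20]
|BD| ∈ {47}
|CD| ∈ [9, 20]
|AD| ∈ [27, 67]
|BC| ∈ [27, 67]
|AC| ∈ [7, 87]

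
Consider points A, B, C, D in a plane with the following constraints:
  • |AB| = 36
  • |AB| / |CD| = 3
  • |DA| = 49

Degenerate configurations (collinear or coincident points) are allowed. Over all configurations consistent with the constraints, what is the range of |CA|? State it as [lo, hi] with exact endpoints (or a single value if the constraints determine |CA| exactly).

|CA| ∈ [37, 61]  (≈ [37.0000, 61.0000])

|AB| ∈ {36}
|AD| ∈ {49}
|CD| ∈ {12}
|BD| ∈ [13, 85]
|AC| ∈ [37, 61]
|BC| ∈ [1, 97]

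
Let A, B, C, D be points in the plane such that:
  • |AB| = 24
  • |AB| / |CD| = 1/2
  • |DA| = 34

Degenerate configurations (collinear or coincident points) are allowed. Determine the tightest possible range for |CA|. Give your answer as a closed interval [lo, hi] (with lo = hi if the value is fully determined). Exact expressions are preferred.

|AB| ∈ {24}
|AD| ∈ {34}
|CD| ∈ {48}
|BD| ∈ [10, 58]
|AC| ∈ [14, 82]
|BC| ∈ [0, 106]

|CA| ∈ [14, 82]  (≈ [14.0000, 82.0000])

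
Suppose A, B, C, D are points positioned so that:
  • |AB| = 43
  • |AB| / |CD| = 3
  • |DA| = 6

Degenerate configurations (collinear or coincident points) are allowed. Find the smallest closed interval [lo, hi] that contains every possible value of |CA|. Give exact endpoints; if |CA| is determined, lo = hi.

|CA| ∈ [25/3, 61/3]  (≈ [8.3333, 20.3333])

|AB| ∈ {43}
|AD| ∈ {6}
|CD| ∈ {43/3}
|BD| ∈ [37, 49]
|AC| ∈ [25/3, 61/3]
|BC| ∈ [68/3, 190/3]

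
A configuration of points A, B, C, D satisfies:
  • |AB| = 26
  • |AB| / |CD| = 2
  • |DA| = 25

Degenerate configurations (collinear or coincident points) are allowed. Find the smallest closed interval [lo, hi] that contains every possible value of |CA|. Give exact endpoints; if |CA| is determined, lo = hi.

|AB| ∈ {26}
|AD| ∈ {25}
|CD| ∈ {13}
|BD| ∈ [1, 51]
|AC| ∈ [12, 38]
|BC| ∈ [0, 64]

|CA| ∈ [12, 38]  (≈ [12.0000, 38.0000])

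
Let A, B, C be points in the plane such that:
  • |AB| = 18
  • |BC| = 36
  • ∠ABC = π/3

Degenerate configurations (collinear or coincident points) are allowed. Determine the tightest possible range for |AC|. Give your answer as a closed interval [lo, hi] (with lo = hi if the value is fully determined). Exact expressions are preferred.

|AB| ∈ {18}
|BC| ∈ {36}
|AC| ∈ {18·√(3)}

|AC| = 18·√(3)  (≈ 31.1769)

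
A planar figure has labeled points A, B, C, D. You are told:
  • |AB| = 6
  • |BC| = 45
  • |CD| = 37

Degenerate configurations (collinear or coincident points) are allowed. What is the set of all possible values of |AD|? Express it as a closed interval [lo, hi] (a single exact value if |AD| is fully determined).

|AD| ∈ [2, 88]  (≈ [2.0000, 88.0000])

|AB| ∈ {6}
|BC| ∈ {45}
|CD| ∈ {37}
|AC| ∈ [39, 51]
|BD| ∈ [8, 82]
|AD| ∈ [2, 88]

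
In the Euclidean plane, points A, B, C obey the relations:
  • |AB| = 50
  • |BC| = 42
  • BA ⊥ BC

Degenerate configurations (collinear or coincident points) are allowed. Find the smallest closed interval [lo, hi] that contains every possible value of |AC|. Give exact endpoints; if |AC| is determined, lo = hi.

|AB| ∈ {50}
|BC| ∈ {42}
|AC| ∈ {2·√(1066)}

|AC| = 2·√(1066)  (≈ 65.2993)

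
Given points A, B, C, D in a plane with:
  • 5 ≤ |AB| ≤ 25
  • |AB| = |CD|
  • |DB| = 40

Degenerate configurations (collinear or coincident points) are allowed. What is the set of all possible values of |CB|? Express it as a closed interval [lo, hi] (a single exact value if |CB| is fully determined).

|AB| ∈ [5, 25]
|BD| ∈ {40}
|CD| ∈ [5, 25]
|AD| ∈ [15, 65]
|BC| ∈ [15, 65]
|AC| ∈ [0, 90]

|CB| ∈ [15, 65]  (≈ [15.0000, 65.0000])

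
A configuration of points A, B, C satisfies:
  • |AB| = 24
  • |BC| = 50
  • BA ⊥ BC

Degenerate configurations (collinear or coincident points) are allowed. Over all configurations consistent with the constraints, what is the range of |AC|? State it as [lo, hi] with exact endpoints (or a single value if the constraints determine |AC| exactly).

|AB| ∈ {24}
|BC| ∈ {50}
|AC| ∈ {2·√(769)}

|AC| = 2·√(769)  (≈ 55.4617)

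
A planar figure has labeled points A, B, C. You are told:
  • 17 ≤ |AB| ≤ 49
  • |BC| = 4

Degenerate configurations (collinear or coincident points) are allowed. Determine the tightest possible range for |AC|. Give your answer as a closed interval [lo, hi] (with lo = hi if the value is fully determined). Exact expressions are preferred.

|AB| ∈ [17, 49]
|BC| ∈ {4}
|AC| ∈ [13, 53]

|AC| ∈ [13, 53]  (≈ [13.0000, 53.0000])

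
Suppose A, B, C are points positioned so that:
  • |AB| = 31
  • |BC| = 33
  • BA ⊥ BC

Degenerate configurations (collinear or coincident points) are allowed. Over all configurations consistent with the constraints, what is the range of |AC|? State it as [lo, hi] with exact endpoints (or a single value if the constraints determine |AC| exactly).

|AC| = 5·√(82)  (≈ 45.2769)

|AB| ∈ {31}
|BC| ∈ {33}
|AC| ∈ {5·√(82)}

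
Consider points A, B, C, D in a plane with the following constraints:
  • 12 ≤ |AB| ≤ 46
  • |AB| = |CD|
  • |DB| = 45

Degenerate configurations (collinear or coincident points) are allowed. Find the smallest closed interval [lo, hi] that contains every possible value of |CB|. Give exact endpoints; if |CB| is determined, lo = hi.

|AB| ∈ [12, 46]
|BD| ∈ {45}
|CD| ∈ [12, 46]
|AD| ∈ [0, 91]
|BC| ∈ [0, 91]
|AC| ∈ [0, 137]

|CB| ∈ [0, 91]  (≈ [0.0000, 91.0000])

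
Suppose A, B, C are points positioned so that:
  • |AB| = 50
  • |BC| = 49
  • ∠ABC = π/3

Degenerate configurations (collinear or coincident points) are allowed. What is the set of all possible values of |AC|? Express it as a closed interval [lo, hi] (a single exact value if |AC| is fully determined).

|AC| = √(2451)  (≈ 49.5076)

|AB| ∈ {50}
|BC| ∈ {49}
|AC| ∈ {√(2451)}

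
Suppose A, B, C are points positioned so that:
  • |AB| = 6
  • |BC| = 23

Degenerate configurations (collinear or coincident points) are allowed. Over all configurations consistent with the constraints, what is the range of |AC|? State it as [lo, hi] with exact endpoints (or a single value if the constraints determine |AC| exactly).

|AC| ∈ [17, 29]  (≈ [17.0000, 29.0000])

|AB| ∈ {6}
|BC| ∈ {23}
|AC| ∈ [17, 29]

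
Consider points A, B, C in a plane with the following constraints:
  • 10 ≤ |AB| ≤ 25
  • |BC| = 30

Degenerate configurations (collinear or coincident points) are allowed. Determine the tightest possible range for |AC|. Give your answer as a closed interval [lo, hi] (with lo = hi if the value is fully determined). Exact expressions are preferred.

|AC| ∈ [5, 55]  (≈ [5.0000, 55.0000])

|AB| ∈ [10, 25]
|BC| ∈ {30}
|AC| ∈ [5, 55]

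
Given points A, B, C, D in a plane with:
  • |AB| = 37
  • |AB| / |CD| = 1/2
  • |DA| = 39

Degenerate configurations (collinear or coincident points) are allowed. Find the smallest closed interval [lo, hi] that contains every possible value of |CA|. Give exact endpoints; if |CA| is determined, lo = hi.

|AB| ∈ {37}
|AD| ∈ {39}
|CD| ∈ {74}
|BD| ∈ [2, 76]
|AC| ∈ [35, 113]
|BC| ∈ [0, 150]

|CA| ∈ [35, 113]  (≈ [35.0000, 113.0000])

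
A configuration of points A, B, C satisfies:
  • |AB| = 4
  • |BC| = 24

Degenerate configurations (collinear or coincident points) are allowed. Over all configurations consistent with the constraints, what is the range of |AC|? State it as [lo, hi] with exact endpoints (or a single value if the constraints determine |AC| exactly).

|AB| ∈ {4}
|BC| ∈ {24}
|AC| ∈ [20, 28]

|AC| ∈ [20, 28]  (≈ [20.0000, 28.0000])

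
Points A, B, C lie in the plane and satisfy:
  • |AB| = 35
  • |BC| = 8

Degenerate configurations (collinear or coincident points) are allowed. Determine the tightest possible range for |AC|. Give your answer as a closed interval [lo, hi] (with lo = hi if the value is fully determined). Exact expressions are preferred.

|AC| ∈ [27, 43]  (≈ [27.0000, 43.0000])

|AB| ∈ {35}
|BC| ∈ {8}
|AC| ∈ [27, 43]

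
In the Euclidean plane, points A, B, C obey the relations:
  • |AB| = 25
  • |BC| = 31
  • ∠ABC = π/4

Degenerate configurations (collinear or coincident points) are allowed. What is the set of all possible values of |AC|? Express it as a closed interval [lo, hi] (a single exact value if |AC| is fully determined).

|AB| ∈ {25}
|BC| ∈ {31}
|AC| ∈ {√(1586 - 775·√(2))}

|AC| = √(1586 - 775·√(2))  (≈ 22.1356)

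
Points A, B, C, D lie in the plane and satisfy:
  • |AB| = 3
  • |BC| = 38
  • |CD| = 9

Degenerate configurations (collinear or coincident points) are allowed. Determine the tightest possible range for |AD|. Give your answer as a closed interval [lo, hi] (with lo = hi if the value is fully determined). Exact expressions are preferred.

|AB| ∈ {3}
|BC| ∈ {38}
|CD| ∈ {9}
|AC| ∈ [35, 41]
|BD| ∈ [29, 47]
|AD| ∈ [26, 50]

|AD| ∈ [26, 50]  (≈ [26.0000, 50.0000])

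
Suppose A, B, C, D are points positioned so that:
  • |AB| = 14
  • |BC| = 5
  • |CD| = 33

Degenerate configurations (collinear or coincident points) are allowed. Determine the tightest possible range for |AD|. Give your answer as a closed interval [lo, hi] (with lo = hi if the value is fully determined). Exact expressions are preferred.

|AD| ∈ [14, 52]  (≈ [14.0000, 52.0000])

|AB| ∈ {14}
|BC| ∈ {5}
|CD| ∈ {33}
|AC| ∈ [9, 19]
|BD| ∈ [28, 38]
|AD| ∈ [14, 52]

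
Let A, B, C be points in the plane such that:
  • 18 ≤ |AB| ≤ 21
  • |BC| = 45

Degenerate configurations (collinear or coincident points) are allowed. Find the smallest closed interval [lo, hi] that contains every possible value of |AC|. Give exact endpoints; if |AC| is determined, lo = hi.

|AC| ∈ [24, 66]  (≈ [24.0000, 66.0000])

|AB| ∈ [18, 21]
|BC| ∈ {45}
|AC| ∈ [24, 66]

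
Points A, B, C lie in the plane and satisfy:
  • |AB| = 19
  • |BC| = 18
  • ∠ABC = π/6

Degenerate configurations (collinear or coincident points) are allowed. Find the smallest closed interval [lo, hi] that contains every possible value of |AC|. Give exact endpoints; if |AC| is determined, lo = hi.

|AC| = √(685 - 342·√(3))  (≈ 9.6249)

|AB| ∈ {19}
|BC| ∈ {18}
|AC| ∈ {√(685 - 342·√(3))}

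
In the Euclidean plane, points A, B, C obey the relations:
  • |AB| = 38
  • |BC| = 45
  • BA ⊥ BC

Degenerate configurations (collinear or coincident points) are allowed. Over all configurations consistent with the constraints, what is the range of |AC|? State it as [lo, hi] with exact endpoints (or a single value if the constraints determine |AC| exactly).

|AB| ∈ {38}
|BC| ∈ {45}
|AC| ∈ {√(3469)}

|AC| = √(3469)  (≈ 58.8982)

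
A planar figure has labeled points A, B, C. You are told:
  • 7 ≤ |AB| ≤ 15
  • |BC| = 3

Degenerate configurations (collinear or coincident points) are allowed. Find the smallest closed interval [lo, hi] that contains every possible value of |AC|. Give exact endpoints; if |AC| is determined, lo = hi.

|AB| ∈ [7, 15]
|BC| ∈ {3}
|AC| ∈ [4, 18]

|AC| ∈ [4, 18]  (≈ [4.0000, 18.0000])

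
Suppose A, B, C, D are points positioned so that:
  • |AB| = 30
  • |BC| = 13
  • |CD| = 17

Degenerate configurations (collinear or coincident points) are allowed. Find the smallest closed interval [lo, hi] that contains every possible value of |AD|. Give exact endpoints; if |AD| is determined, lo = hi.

|AB| ∈ {30}
|BC| ∈ {13}
|CD| ∈ {17}
|AC| ∈ [17, 43]
|BD| ∈ [4, 30]
|AD| ∈ [0, 60]

|AD| ∈ [0, 60]  (≈ [0.0000, 60.0000])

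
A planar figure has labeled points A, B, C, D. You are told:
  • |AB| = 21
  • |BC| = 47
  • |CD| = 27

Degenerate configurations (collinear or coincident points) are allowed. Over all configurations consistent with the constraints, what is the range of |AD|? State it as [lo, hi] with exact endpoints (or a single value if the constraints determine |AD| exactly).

|AB| ∈ {21}
|BC| ∈ {47}
|CD| ∈ {27}
|AC| ∈ [26, 68]
|BD| ∈ [20, 74]
|AD| ∈ [0, 95]

|AD| ∈ [0, 95]  (≈ [0.0000, 95.0000])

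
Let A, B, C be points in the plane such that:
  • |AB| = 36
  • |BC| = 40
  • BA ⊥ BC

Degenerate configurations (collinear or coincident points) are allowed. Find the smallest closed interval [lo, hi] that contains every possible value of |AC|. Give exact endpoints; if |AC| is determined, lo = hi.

|AB| ∈ {36}
|BC| ∈ {40}
|AC| ∈ {4·√(181)}

|AC| = 4·√(181)  (≈ 53.8145)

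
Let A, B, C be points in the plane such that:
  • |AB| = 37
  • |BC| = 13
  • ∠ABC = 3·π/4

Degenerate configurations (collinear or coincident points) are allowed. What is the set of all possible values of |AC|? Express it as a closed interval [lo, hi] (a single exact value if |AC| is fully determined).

|AC| = √(481·√(2) + 1538)  (≈ 47.0982)

|AB| ∈ {37}
|BC| ∈ {13}
|AC| ∈ {√(481·√(2) + 1538)}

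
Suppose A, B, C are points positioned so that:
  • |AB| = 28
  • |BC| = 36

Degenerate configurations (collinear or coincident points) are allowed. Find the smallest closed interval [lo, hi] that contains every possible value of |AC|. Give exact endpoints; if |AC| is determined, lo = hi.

|AC| ∈ [8, 64]  (≈ [8.0000, 64.0000])

|AB| ∈ {28}
|BC| ∈ {36}
|AC| ∈ [8, 64]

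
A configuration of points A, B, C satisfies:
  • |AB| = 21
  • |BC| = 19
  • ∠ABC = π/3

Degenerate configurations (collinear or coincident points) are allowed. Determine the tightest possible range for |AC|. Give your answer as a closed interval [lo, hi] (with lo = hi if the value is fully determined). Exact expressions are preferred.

|AB| ∈ {21}
|BC| ∈ {19}
|AC| ∈ {√(403)}

|AC| = √(403)  (≈ 20.0749)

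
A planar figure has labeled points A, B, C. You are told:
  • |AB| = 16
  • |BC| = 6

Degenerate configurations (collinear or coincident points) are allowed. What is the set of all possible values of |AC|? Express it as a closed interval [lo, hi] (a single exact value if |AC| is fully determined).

|AB| ∈ {16}
|BC| ∈ {6}
|AC| ∈ [10, 22]

|AC| ∈ [10, 22]  (≈ [10.0000, 22.0000])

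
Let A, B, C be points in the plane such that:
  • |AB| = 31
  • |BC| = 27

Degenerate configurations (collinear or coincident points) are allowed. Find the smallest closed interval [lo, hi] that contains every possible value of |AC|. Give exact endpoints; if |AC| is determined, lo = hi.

|AB| ∈ {31}
|BC| ∈ {27}
|AC| ∈ [4, 58]

|AC| ∈ [4, 58]  (≈ [4.0000, 58.0000])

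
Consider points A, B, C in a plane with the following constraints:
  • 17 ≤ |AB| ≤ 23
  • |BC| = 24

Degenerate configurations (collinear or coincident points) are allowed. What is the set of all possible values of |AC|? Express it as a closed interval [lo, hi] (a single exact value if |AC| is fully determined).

|AC| ∈ [1, 47]  (≈ [1.0000, 47.0000])

|AB| ∈ [17, 23]
|BC| ∈ {24}
|AC| ∈ [1, 47]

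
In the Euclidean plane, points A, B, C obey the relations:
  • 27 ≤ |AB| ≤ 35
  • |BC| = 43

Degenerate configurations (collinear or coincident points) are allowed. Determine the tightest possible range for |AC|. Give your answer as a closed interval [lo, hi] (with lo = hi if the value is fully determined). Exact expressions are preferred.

|AC| ∈ [8, 78]  (≈ [8.0000, 78.0000])

|AB| ∈ [27, 35]
|BC| ∈ {43}
|AC| ∈ [8, 78]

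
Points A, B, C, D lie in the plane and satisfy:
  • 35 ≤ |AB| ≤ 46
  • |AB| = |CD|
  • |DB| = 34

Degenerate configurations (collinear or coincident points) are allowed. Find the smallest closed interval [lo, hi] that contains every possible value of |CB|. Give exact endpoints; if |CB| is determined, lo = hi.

|CB| ∈ [1, 80]  (≈ [1.0000, 80.0000])

|AB| ∈ [35, 46]
|BD| ∈ {34}
|CD| ∈ [35, 46]
|AD| ∈ [1, 80]
|BC| ∈ [1, 80]
|AC| ∈ [0, 126]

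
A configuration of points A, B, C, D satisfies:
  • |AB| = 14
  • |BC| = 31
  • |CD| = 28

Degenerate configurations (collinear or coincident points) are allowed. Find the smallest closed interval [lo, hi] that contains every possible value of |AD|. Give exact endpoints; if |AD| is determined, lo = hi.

|AB| ∈ {14}
|BC| ∈ {31}
|CD| ∈ {28}
|AC| ∈ [17, 45]
|BD| ∈ [3, 59]
|AD| ∈ [0, 73]

|AD| ∈ [0, 73]  (≈ [0.0000, 73.0000])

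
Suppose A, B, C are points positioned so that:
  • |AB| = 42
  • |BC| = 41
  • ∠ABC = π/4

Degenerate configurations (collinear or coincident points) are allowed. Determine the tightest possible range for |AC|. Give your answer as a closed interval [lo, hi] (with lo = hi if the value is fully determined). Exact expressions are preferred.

|AB| ∈ {42}
|BC| ∈ {41}
|AC| ∈ {√(3445 - 1722·√(2))}

|AC| = √(3445 - 1722·√(2))  (≈ 31.7762)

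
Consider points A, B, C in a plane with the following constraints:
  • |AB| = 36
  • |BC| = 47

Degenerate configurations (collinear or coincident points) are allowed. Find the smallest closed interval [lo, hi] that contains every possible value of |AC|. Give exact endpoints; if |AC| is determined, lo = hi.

|AC| ∈ [11, 83]  (≈ [11.0000, 83.0000])

|AB| ∈ {36}
|BC| ∈ {47}
|AC| ∈ [11, 83]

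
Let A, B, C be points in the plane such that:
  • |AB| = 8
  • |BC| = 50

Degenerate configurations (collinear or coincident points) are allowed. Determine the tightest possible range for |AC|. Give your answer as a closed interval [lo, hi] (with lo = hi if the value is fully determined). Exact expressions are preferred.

|AC| ∈ [42, 58]  (≈ [42.0000, 58.0000])

|AB| ∈ {8}
|BC| ∈ {50}
|AC| ∈ [42, 58]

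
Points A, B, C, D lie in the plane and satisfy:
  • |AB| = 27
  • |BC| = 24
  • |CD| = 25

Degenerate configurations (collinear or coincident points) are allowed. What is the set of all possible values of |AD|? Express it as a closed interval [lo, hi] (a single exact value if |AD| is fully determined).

|AD| ∈ [0, 76]  (≈ [0.0000, 76.0000])

|AB| ∈ {27}
|BC| ∈ {24}
|CD| ∈ {25}
|AC| ∈ [3, 51]
|BD| ∈ [1, 49]
|AD| ∈ [0, 76]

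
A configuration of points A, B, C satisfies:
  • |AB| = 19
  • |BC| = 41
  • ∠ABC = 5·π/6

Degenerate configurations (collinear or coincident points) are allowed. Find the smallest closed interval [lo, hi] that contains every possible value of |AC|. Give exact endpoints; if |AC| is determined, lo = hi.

|AC| = √(779·√(3) + 2042)  (≈ 58.2346)

|AB| ∈ {19}
|BC| ∈ {41}
|AC| ∈ {√(779·√(3) + 2042)}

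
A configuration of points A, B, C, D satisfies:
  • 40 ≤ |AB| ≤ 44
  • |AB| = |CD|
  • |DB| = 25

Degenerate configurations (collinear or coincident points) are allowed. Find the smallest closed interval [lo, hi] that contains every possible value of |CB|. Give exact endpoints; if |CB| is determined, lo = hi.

|AB| ∈ [40, 44]
|BD| ∈ {25}
|CD| ∈ [40, 44]
|AD| ∈ [15, 69]
|BC| ∈ [15, 69]
|AC| ∈ [0, 113]

|CB| ∈ [15, 69]  (≈ [15.0000, 69.0000])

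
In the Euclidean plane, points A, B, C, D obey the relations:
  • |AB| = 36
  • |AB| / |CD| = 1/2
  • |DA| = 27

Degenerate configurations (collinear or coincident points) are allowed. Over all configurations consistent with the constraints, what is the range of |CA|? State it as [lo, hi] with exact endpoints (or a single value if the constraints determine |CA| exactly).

|CA| ∈ [45, 99]  (≈ [45.0000, 99.0000])

|AB| ∈ {36}
|AD| ∈ {27}
|CD| ∈ {72}
|BD| ∈ [9, 63]
|AC| ∈ [45, 99]
|BC| ∈ [9, 135]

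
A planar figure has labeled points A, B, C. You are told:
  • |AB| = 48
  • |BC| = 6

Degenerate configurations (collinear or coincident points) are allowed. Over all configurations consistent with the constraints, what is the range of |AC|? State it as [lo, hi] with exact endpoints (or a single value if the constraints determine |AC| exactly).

|AB| ∈ {48}
|BC| ∈ {6}
|AC| ∈ [42, 54]

|AC| ∈ [42, 54]  (≈ [42.0000, 54.0000])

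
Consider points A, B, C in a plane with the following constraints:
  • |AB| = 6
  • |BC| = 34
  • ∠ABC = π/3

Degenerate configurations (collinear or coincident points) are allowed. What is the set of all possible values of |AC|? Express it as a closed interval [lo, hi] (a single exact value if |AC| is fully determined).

|AB| ∈ {6}
|BC| ∈ {34}
|AC| ∈ {2·√(247)}

|AC| = 2·√(247)  (≈ 31.4325)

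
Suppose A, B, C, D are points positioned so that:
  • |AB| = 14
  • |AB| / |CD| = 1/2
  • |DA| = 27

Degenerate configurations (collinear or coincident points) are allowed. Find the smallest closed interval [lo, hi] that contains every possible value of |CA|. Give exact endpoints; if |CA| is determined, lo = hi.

|CA| ∈ [1, 55]  (≈ [1.0000, 55.0000])

|AB| ∈ {14}
|AD| ∈ {27}
|CD| ∈ {28}
|BD| ∈ [13, 41]
|AC| ∈ [1, 55]
|BC| ∈ [0, 69]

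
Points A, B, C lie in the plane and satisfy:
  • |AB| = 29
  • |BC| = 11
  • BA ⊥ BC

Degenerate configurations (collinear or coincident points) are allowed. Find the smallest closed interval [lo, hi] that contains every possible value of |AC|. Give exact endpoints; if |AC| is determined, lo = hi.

|AC| = √(962)  (≈ 31.0161)

|AB| ∈ {29}
|BC| ∈ {11}
|AC| ∈ {√(962)}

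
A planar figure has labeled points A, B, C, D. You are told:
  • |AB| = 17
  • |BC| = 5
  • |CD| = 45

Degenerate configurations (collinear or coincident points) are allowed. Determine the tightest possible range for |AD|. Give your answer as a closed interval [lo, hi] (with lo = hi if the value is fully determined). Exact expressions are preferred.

|AB| ∈ {17}
|BC| ∈ {5}
|CD| ∈ {45}
|AC| ∈ [12, 22]
|BD| ∈ [40, 50]
|AD| ∈ [23, 67]

|AD| ∈ [23, 67]  (≈ [23.0000, 67.0000])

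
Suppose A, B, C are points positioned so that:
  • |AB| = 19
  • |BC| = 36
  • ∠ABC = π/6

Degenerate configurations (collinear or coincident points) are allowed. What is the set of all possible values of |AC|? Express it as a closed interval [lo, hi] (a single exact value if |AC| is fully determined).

|AC| = √(1657 - 684·√(3))  (≈ 21.7319)

|AB| ∈ {19}
|BC| ∈ {36}
|AC| ∈ {√(1657 - 684·√(3))}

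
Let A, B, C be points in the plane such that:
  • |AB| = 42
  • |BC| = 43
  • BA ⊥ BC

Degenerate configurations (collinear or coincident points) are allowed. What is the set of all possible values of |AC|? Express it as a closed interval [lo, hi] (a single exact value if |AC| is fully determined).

|AC| = √(3613)  (≈ 60.1082)

|AB| ∈ {42}
|BC| ∈ {43}
|AC| ∈ {√(3613)}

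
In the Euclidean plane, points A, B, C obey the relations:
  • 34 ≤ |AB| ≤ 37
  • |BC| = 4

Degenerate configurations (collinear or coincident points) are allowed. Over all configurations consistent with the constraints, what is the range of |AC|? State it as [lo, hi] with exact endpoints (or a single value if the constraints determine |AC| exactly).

|AB| ∈ [34, 37]
|BC| ∈ {4}
|AC| ∈ [30, 41]

|AC| ∈ [30, 41]  (≈ [30.0000, 41.0000])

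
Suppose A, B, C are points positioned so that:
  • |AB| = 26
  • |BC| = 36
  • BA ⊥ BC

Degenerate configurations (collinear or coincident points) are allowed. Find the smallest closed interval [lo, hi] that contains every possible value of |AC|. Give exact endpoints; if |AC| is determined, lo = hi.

|AB| ∈ {26}
|BC| ∈ {36}
|AC| ∈ {2·√(493)}

|AC| = 2·√(493)  (≈ 44.4072)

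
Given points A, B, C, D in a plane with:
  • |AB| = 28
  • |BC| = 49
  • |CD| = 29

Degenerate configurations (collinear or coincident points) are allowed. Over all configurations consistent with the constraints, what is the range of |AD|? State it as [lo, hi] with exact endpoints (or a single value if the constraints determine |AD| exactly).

|AB| ∈ {28}
|BC| ∈ {49}
|CD| ∈ {29}
|AC| ∈ [21, 77]
|BD| ∈ [20, 78]
|AD| ∈ [0, 106]

|AD| ∈ [0, 106]  (≈ [0.0000, 106.0000])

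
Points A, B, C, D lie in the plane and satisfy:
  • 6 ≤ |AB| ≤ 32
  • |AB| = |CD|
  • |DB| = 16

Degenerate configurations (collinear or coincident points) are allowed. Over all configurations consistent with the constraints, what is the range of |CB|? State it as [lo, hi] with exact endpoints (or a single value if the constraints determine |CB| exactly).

|AB| ∈ [6, 32]
|BD| ∈ {16}
|CD| ∈ [6, 32]
|AD| ∈ [0, 48]
|BC| ∈ [0, 48]
|AC| ∈ [0, 80]

|CB| ∈ [0, 48]  (≈ [0.0000, 48.0000])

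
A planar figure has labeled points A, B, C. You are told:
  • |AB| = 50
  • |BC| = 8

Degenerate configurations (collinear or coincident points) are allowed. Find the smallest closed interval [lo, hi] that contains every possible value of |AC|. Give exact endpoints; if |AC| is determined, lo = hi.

|AC| ∈ [42, 58]  (≈ [42.0000, 58.0000])

|AB| ∈ {50}
|BC| ∈ {8}
|AC| ∈ [42, 58]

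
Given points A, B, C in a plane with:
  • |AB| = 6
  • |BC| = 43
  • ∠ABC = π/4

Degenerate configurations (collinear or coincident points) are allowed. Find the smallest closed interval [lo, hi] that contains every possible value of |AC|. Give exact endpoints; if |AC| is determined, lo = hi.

|AB| ∈ {6}
|BC| ∈ {43}
|AC| ∈ {√(1885 - 258·√(2))}

|AC| = √(1885 - 258·√(2))  (≈ 38.9889)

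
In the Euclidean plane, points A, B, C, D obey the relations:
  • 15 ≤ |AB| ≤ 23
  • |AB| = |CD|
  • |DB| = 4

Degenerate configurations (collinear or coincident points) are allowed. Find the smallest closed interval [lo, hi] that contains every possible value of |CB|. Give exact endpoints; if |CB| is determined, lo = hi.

|CB| ∈ [11, 27]  (≈ [11.0000, 27.0000])

|AB| ∈ [15, 23]
|BD| ∈ {4}
|CD| ∈ [15, 23]
|AD| ∈ [11, 27]
|BC| ∈ [11, 27]
|AC| ∈ [0, 50]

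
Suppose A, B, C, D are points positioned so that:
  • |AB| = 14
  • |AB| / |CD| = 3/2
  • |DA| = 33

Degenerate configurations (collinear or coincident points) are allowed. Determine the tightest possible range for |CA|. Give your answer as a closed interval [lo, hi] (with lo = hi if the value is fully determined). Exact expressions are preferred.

|CA| ∈ [71/3, 127/3]  (≈ [23.6667, 42.3333])

|AB| ∈ {14}
|AD| ∈ {33}
|CD| ∈ {28/3}
|BD| ∈ [19, 47]
|AC| ∈ [71/3, 127/3]
|BC| ∈ [29/3, 169/3]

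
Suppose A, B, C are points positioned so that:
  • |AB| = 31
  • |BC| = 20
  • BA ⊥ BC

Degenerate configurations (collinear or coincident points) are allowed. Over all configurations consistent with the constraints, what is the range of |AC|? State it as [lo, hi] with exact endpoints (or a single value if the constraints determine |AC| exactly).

|AC| = √(1361)  (≈ 36.8917)

|AB| ∈ {31}
|BC| ∈ {20}
|AC| ∈ {√(1361)}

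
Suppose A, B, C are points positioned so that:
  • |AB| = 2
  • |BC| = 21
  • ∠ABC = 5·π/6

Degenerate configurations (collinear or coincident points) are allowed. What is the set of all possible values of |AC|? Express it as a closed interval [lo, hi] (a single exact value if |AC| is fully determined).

|AC| = √(42·√(3) + 445)  (≈ 22.7540)

|AB| ∈ {2}
|BC| ∈ {21}
|AC| ∈ {√(42·√(3) + 445)}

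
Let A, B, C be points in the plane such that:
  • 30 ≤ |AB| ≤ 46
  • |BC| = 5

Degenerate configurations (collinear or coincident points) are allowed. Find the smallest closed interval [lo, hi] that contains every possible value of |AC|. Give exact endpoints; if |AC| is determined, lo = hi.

|AC| ∈ [25, 51]  (≈ [25.0000, 51.0000])

|AB| ∈ [30, 46]
|BC| ∈ {5}
|AC| ∈ [25, 51]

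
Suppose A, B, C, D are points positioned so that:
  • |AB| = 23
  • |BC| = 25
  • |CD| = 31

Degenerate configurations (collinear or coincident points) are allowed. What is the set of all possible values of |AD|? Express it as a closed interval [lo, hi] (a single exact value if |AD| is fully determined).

|AB| ∈ {23}
|BC| ∈ {25}
|CD| ∈ {31}
|AC| ∈ [2, 48]
|BD| ∈ [6, 56]
|AD| ∈ [0, 79]

|AD| ∈ [0, 79]  (≈ [0.0000, 79.0000])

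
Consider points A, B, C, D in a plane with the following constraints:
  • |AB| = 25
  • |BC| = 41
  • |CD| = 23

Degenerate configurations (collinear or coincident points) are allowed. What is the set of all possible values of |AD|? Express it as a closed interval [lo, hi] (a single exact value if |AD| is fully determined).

|AB| ∈ {25}
|BC| ∈ {41}
|CD| ∈ {23}
|AC| ∈ [16, 66]
|BD| ∈ [18, 64]
|AD| ∈ [0, 89]

|AD| ∈ [0, 89]  (≈ [0.0000, 89.0000])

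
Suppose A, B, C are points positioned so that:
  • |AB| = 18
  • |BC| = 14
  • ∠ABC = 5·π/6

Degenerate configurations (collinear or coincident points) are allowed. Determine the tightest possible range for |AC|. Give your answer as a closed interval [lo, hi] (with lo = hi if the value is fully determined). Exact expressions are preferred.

|AC| = 2·√(63·√(3) + 130)  (≈ 30.9270)

|AB| ∈ {18}
|BC| ∈ {14}
|AC| ∈ {2·√(63·√(3) + 130)}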